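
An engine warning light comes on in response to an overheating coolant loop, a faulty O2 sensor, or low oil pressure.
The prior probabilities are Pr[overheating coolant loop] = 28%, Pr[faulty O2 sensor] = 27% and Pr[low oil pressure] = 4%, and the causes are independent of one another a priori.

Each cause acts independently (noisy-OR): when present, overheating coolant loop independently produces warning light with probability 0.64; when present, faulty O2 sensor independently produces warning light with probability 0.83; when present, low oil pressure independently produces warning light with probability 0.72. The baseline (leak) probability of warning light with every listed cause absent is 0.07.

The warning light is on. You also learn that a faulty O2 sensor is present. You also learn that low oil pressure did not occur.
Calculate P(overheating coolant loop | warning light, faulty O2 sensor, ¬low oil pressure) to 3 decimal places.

P(overheating coolant loop | warning light, faulty O2 sensor, ¬low oil pressure) ≈ 0.303

Under noisy-OR, P(warning light | causes) = 1 − (1−0.07)·∏(1−qᵢ) over the active causes.
By total probability over both values of overheating coolant loop:
  P(warning light | faulty O2 sensor, ¬low oil pressure) = 0.8419*0.72 + 0.943084*0.28
        = 0.606168 + 0.264064 = 0.870232
The terms with overheating coolant loop present sum to 0.264064, so
  P(overheating coolant loop | warning light, faulty O2 sensor, ¬low oil pressure) = 0.264064 / 0.870232 ≈ 0.303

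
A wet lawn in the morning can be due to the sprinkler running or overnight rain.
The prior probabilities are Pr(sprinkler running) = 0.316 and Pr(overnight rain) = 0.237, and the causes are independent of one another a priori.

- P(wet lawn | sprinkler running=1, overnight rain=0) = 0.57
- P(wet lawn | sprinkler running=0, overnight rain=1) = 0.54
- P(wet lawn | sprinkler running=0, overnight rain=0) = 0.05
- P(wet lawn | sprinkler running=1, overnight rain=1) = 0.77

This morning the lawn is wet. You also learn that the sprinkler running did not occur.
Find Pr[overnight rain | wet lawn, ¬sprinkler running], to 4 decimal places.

Numerator (weight on configurations with overnight rain): 0.54*0.237 = 0.127980
Denominator P(wet lawn | ¬sprinkler running): 0.05*0.763 + 0.54*0.237 = 0.166130
Posterior = 0.127980 / 0.166130 ≈ 0.7704

Pr[overnight rain | wet lawn, ¬sprinkler running] ≈ 0.7704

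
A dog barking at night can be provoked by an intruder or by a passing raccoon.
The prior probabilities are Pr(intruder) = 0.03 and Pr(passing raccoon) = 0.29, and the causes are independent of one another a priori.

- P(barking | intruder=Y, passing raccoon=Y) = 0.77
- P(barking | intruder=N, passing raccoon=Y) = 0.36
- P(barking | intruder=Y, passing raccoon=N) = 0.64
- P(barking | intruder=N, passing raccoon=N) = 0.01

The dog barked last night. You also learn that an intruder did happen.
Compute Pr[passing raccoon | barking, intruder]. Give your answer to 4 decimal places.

Pr[passing raccoon | barking, intruder] ≈ 0.3295

P(barking | intruder) = 0.64×0.71 + 0.77×0.29 = 0.454400 + 0.223300 = 0.677700
The passing raccoon-present share is 0.77×0.29 = 0.223300.
Hence the posterior is 0.223300/0.677700 ≈ 0.3295.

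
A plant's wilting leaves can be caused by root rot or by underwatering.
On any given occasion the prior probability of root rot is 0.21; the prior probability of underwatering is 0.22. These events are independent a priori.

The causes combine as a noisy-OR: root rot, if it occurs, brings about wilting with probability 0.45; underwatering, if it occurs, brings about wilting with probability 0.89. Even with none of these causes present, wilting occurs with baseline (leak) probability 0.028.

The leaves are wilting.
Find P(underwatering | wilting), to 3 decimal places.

Under noisy-OR, P(wilting | causes) = 1 − (1−0.028)·∏(1−qᵢ) over the active causes.
Numerator (weight on configurations with underwatering): 0.155217 + 0.043483 = 0.198700
The normalizing constant is 0.028·0.79·0.78 + 0.89308·0.79·0.22 + 0.4654·0.21·0.78 + 0.941194·0.21·0.22 = 0.292187
Posterior = 0.198700 / 0.292187 ≈ 0.680

P(underwatering | wilting) ≈ 0.680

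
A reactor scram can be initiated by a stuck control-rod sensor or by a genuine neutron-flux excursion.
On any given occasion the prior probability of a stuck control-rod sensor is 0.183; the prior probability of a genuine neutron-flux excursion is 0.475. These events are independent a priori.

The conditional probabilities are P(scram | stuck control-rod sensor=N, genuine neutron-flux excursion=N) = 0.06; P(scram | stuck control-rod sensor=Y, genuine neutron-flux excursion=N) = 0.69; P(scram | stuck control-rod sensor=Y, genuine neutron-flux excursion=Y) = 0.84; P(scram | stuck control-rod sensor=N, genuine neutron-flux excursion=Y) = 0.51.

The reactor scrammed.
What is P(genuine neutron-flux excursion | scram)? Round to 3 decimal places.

P(genuine neutron-flux excursion | scram) ≈ 0.746

Enumerate the 4 (stuck control-rod sensor, genuine neutron-flux excursion) configurations and weight by the priors:
  P(scram) = 0.06·0.817·0.525 + 0.51·0.817·0.475 + 0.69·0.183·0.525 + 0.84·0.183·0.475
        = 0.025735 + 0.197918 + 0.066292 + 0.073017 = 0.362962
The terms with genuine neutron-flux excursion present sum to 0.270935, so
  P(genuine neutron-flux excursion | scram) = 0.270935 / 0.362962 ≈ 0.746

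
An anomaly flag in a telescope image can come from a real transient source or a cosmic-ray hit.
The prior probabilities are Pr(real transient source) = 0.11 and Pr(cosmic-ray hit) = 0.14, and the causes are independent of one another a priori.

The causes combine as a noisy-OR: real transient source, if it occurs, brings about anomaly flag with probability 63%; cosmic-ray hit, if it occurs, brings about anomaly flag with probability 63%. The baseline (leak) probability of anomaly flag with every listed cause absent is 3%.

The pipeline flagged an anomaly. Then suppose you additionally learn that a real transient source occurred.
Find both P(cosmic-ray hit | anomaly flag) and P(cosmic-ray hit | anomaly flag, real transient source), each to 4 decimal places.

Under noisy-OR, P(anomaly flag | causes) = 1 − (1−0.03)·∏(1−qᵢ) over the active causes.
P(anomaly flag) = 0.03*0.89*0.86 + 0.6411*0.89*0.14 + 0.6411*0.11*0.86 + 0.867207*0.11*0.14 = 0.022962 + 0.079881 + 0.060648 + 0.013355 = 0.176846
Of this, 0.093236 comes from 0.079881 + 0.013355 (the cosmic-ray hit=true cases).
So P(cosmic-ray hit | anomaly flag) = 0.093236/0.176846 ≈ 0.5272.

Now also conditioning on real transient source=true:
Sum P(anomaly flag|·) weighted by the priors over both values of cosmic-ray hit:
  P(anomaly flag | real transient source) = 0.6411*0.86 + 0.867207*0.14
        = 0.551346 + 0.121409 = 0.672755
Keeping only the cosmic-ray hit-present terms gives 0.121409, so
  P(cosmic-ray hit | anomaly flag, real transient source) = 0.121409 / 0.672755 ≈ 0.1805

P(cosmic-ray hit | anomaly flag) ≈ 0.5272; P(cosmic-ray hit | anomaly flag, real transient source) ≈ 0.1805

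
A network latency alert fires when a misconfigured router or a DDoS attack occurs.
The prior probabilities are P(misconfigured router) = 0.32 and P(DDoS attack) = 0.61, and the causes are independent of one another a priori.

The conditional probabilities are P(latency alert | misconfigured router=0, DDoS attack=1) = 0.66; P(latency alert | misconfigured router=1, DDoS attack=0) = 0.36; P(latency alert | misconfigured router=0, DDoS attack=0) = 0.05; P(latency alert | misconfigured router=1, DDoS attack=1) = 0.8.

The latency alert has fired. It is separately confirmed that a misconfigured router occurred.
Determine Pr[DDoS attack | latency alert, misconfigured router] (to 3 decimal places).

Pr[DDoS attack | latency alert, misconfigured router] ≈ 0.777

Sum P(latency alert|·) weighted by the priors over both values of DDoS attack:
  P(latency alert | misconfigured router) = 0.36·0.39 + 0.8·0.61
        = 0.140400 + 0.488000 = 0.628400
Configurations with DDoS attack contribute 0.488000, so
  P(DDoS attack | latency alert, misconfigured router) = 0.488000 / 0.628400 ≈ 0.777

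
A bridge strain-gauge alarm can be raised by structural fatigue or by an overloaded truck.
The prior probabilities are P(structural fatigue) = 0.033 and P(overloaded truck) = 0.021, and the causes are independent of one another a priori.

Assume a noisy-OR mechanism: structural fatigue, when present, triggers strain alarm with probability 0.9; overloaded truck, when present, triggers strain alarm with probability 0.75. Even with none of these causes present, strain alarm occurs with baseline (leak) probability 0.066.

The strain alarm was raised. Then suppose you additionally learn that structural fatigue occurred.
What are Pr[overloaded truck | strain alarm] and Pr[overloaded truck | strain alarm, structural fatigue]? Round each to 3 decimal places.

Pr[overloaded truck | strain alarm] ≈ 0.150; Pr[overloaded truck | strain alarm, structural fatigue] ≈ 0.023

Under noisy-OR, P(strain alarm | causes) = 1 − (1−0.066)·∏(1−qᵢ) over the active causes.
P(strain alarm) = 0.066*0.967*0.979 + 0.7665*0.967*0.021 + 0.9066*0.033*0.979 + 0.97665*0.033*0.021 = 0.062482 + 0.015565 + 0.029290 + 0.000677 = 0.108014
Of this, 0.016242 comes from 0.015565 + 0.000677 (the overloaded truck=true cases).
P(overloaded truck | strain alarm) = 0.016242 / 0.108014 ≈ 0.150

With the extra evidence:
P(strain alarm | structural fatigue) = 0.9066×0.979 + 0.97665×0.021 = 0.887561 + 0.020510 = 0.908071
The overloaded truck-present share is 0.97665×0.021 = 0.020510.
Hence the posterior is 0.020510/0.908071 ≈ 0.023.
— structural fatigue explains away the evidence for overloaded truck.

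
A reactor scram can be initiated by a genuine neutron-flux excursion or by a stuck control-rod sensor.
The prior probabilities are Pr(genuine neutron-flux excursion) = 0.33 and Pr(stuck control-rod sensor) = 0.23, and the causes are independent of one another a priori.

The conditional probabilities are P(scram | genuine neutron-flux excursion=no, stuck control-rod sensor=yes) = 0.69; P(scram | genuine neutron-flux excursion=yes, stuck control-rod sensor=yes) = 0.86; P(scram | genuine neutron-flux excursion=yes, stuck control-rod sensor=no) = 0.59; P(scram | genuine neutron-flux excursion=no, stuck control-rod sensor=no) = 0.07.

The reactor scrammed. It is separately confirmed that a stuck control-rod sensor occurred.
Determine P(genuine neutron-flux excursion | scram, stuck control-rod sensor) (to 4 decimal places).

For the numerator, keep only genuine neutron-flux excursion=true terms: 0.86*0.33 = 0.283800
Normalizer over all consistent configurations: 0.69*0.67 + 0.86*0.33 = 0.746100
Posterior = 0.283800 / 0.746100 ≈ 0.3804

P(genuine neutron-flux excursion | scram, stuck control-rod sensor) ≈ 0.3804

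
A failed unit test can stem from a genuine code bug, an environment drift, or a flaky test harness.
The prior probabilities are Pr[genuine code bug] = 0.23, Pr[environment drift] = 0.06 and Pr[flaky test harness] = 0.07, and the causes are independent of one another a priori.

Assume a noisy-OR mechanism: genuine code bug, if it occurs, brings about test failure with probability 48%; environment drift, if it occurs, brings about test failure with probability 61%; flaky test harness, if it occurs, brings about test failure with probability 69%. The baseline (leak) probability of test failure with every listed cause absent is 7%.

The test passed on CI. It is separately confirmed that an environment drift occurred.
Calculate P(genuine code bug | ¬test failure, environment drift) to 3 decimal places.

Under noisy-OR, P(test failure | causes) = 1 − (1−0.07)·∏(1−qᵢ) over the active causes.
For the numerator, keep only genuine code bug=true terms: 0.040342 + 0.000941 = 0.041283
Denominator P(¬test failure | environment drift): 0.3627·0.77·0.93 + 0.112437·0.77·0.07 + 0.188604·0.23·0.93 + 0.058467·0.23·0.07 = 0.307072
Posterior = 0.041283 / 0.307072 ≈ 0.134

P(genuine code bug | ¬test failure, environment drift) ≈ 0.134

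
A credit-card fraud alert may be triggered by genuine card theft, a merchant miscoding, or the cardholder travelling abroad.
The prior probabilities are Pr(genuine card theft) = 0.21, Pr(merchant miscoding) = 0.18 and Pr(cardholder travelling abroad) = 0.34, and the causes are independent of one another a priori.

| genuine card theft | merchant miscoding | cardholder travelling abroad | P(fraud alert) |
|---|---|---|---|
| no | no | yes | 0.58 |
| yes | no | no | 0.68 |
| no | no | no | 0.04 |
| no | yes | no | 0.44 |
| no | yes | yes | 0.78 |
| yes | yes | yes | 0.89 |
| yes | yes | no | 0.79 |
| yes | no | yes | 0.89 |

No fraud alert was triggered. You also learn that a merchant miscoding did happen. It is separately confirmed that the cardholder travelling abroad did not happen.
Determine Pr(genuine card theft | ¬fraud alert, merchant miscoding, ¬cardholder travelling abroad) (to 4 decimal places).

For the numerator, keep only genuine card theft=true terms: 0.21×0.21 = 0.044100
Denominator P(¬fraud alert | merchant miscoding, ¬cardholder travelling abroad): 0.56×0.79 + 0.21×0.21 = 0.486500
Posterior = 0.044100 / 0.486500 ≈ 0.0906

Pr(genuine card theft | ¬fraud alert, merchant miscoding, ¬cardholder travelling abroad) ≈ 0.0906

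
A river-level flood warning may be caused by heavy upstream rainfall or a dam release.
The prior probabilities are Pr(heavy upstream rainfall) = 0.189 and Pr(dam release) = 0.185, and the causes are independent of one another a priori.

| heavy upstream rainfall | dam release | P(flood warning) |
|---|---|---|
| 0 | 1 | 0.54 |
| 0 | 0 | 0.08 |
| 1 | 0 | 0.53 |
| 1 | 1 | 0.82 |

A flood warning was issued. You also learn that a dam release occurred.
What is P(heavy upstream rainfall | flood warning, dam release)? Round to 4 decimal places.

P(heavy upstream rainfall | flood warning, dam release) ≈ 0.2614

Enumerate both values of heavy upstream rainfall and weight by the priors:
  P(flood warning | dam release) = 0.54*0.811 + 0.82*0.189
        = 0.437940 + 0.154980 = 0.592920
The terms with heavy upstream rainfall present sum to 0.154980, so
  P(heavy upstream rainfall | flood warning, dam release) = 0.154980 / 0.592920 ≈ 0.2614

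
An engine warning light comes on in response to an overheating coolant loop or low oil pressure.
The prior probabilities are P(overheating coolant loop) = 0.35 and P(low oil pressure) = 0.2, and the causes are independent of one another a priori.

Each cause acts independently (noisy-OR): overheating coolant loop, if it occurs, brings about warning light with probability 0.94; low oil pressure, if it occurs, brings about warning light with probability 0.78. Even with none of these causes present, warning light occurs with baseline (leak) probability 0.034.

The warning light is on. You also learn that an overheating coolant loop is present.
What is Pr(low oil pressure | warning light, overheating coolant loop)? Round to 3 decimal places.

Pr(low oil pressure | warning light, overheating coolant loop) ≈ 0.208

Under noisy-OR, P(warning light | causes) = 1 − (1−0.034)·∏(1−qᵢ) over the active causes.
P(warning light | overheating coolant loop) = 0.94204·0.8 + 0.987249·0.2 = 0.753632 + 0.197450 = 0.951082
Of this, 0.197450 comes from 0.987249·0.2 (the low oil pressure=true cases).
Hence the posterior is 0.197450/0.951082 ≈ 0.208.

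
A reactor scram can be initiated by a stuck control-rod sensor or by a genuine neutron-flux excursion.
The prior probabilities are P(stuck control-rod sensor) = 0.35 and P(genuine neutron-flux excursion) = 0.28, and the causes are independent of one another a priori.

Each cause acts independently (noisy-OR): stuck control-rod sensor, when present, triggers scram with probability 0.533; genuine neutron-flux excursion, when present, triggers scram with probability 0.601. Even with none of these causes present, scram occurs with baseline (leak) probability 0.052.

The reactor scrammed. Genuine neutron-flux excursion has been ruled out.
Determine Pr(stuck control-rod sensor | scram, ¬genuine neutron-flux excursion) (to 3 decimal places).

Pr(stuck control-rod sensor | scram, ¬genuine neutron-flux excursion) ≈ 0.852

Under noisy-OR, P(scram | causes) = 1 − (1−0.052)·∏(1−qᵢ) over the active causes.
By total probability over both values of stuck control-rod sensor:
  P(scram | ¬genuine neutron-flux excursion) = 0.052·0.65 + 0.557284·0.35
        = 0.033800 + 0.195049 = 0.228849
Keeping only the stuck control-rod sensor-present terms gives 0.195049, so
  P(stuck control-rod sensor | scram, ¬genuine neutron-flux excursion) = 0.195049 / 0.228849 ≈ 0.852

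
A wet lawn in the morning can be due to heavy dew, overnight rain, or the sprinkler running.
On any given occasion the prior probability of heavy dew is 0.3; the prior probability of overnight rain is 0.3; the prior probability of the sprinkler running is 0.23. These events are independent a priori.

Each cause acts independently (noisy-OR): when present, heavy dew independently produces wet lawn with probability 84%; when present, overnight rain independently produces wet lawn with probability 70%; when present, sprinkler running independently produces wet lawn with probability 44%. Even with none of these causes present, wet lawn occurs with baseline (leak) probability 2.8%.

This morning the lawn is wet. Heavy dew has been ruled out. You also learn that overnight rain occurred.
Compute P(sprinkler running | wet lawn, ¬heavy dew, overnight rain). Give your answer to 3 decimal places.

P(sprinkler running | wet lawn, ¬heavy dew, overnight rain) ≈ 0.261

Under noisy-OR, P(wet lawn | causes) = 1 − (1−0.028)·∏(1−qᵢ) over the active causes.
Numerator (weight on configurations with sprinkler running): 0.836704*0.23 = 0.192442
The normalizing constant is 0.7084*0.77 + 0.836704*0.23 = 0.737910
P(sprinkler running | wet lawn, ¬heavy dew, overnight rain) = 0.192442/0.737910 ≈ 0.261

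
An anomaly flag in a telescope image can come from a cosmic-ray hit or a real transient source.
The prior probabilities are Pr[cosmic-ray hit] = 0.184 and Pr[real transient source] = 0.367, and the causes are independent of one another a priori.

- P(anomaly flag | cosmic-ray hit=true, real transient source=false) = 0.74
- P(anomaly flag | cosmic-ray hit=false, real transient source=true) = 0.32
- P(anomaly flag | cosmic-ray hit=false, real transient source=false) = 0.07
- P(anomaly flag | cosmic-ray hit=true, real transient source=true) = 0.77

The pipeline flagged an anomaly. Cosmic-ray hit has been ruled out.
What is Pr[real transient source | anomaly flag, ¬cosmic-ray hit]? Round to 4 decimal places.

Pr[real transient source | anomaly flag, ¬cosmic-ray hit] ≈ 0.7261

By total probability over both values of real transient source:
  P(anomaly flag | ¬cosmic-ray hit) = 0.07×0.633 + 0.32×0.367
        = 0.044310 + 0.117440 = 0.161750
Keeping only the real transient source-present terms gives 0.117440, so
  P(real transient source | anomaly flag, ¬cosmic-ray hit) = 0.117440 / 0.161750 ≈ 0.7261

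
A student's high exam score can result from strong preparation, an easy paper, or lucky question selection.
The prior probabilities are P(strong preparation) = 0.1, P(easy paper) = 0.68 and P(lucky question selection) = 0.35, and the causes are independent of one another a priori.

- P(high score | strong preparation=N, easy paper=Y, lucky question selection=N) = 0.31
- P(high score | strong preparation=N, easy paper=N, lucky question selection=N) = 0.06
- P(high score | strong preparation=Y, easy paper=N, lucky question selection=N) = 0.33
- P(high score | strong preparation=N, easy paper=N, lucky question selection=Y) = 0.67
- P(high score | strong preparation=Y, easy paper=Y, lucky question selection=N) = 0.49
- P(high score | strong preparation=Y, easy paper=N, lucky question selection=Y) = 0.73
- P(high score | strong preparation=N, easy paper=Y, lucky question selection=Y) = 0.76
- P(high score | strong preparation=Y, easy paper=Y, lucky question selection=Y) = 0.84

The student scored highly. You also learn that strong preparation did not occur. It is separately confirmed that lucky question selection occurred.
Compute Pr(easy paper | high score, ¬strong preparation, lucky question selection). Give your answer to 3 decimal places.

Weight on easy paper=true, given the evidence: 0.76·0.68 = 0.516800
Normalizer over all consistent configurations: 0.67·0.32 + 0.76·0.68 = 0.731200
P(easy paper | high score, ¬strong preparation, lucky question selection) = 0.516800/0.731200 ≈ 0.707

Pr(easy paper | high score, ¬strong preparation, lucky question selection) ≈ 0.707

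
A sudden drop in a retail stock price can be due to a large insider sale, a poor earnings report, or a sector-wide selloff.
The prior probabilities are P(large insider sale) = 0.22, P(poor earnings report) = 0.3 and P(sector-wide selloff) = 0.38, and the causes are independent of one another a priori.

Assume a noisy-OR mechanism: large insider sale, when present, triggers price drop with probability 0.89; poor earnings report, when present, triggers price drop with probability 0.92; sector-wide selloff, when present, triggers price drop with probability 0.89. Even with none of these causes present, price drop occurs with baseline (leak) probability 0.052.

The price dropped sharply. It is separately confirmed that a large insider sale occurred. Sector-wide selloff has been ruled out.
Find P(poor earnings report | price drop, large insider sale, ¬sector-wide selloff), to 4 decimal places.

Under noisy-OR, P(price drop | causes) = 1 − (1−0.052)·∏(1−qᵢ) over the active causes.
By total probability over both values of poor earnings report:
  P(price drop | large insider sale, ¬sector-wide selloff) = 0.89572·0.7 + 0.991658·0.3
        = 0.627004 + 0.297497 = 0.924501
Configurations with poor earnings report contribute 0.297497, so
  P(poor earnings report | price drop, large insider sale, ¬sector-wide selloff) = 0.297497 / 0.924501 ≈ 0.3218

P(poor earnings report | price drop, large insider sale, ¬sector-wide selloff) ≈ 0.3218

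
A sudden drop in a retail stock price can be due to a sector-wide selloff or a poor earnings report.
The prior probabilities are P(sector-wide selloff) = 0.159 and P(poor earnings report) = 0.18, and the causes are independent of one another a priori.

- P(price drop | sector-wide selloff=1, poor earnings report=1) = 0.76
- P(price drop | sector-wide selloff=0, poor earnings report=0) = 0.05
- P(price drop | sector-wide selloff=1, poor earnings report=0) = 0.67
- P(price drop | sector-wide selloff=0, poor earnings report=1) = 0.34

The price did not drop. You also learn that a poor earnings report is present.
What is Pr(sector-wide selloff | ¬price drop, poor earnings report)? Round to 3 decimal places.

Pr(sector-wide selloff | ¬price drop, poor earnings report) ≈ 0.064

P(¬price drop | poor earnings report) = 0.66·0.841 + 0.24·0.159 = 0.555060 + 0.038160 = 0.593220
Of this, 0.038160 comes from 0.24·0.159 (the sector-wide selloff=true cases).
Hence the posterior is 0.038160/0.593220 ≈ 0.064.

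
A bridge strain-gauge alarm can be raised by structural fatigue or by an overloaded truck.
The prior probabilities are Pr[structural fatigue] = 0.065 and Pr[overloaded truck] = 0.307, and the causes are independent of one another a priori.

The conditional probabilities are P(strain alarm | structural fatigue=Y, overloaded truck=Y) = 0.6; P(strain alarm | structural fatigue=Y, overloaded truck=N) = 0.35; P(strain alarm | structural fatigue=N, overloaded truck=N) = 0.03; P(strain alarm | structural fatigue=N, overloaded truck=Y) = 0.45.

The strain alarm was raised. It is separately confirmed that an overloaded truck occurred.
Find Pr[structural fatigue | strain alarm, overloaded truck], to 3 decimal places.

By total probability over both values of structural fatigue:
  P(strain alarm | overloaded truck) = 0.45×0.935 + 0.6×0.065
        = 0.420750 + 0.039000 = 0.459750
The terms with structural fatigue present sum to 0.039000, so
  P(structural fatigue | strain alarm, overloaded truck) = 0.039000 / 0.459750 ≈ 0.085

Pr[structural fatigue | strain alarm, overloaded truck] ≈ 0.085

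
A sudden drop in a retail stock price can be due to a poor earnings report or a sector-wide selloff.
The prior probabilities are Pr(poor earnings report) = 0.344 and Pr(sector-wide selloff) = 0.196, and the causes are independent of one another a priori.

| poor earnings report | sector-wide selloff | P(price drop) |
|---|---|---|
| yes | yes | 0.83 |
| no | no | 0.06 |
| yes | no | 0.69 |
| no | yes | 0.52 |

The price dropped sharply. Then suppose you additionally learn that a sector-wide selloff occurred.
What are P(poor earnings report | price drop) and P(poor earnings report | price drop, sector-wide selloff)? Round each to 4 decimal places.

Weight on poor earnings report=true, given the evidence: 0.190837 + 0.055962 = 0.246799
Denominator P(price drop): 0.06*0.656*0.804 + 0.52*0.656*0.196 + 0.69*0.344*0.804 + 0.83*0.344*0.196 = 0.345304
Posterior = 0.246799 / 0.345304 ≈ 0.7147

Now also conditioning on sector-wide selloff=true:
Numerator (weight on configurations with poor earnings report): 0.83×0.344 = 0.285520
Denominator P(price drop | sector-wide selloff): 0.52×0.656 + 0.83×0.344 = 0.626640
Posterior = 0.285520 / 0.626640 ≈ 0.4556
Conditioning on sector-wide selloff lowers the posterior on poor earnings report: the classic explaining-away effect in a common-effect structure.

P(poor earnings report | price drop) ≈ 0.7147; P(poor earnings report | price drop, sector-wide selloff) ≈ 0.4556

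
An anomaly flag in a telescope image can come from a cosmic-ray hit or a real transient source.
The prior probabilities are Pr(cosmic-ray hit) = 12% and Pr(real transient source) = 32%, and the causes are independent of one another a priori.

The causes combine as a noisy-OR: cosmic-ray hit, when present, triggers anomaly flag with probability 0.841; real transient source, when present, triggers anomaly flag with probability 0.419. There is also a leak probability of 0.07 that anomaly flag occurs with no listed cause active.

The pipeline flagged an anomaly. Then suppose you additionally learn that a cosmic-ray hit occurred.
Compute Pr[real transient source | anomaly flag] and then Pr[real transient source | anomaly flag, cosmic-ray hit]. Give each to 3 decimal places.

Under noisy-OR, P(anomaly flag | causes) = 1 − (1−0.07)·∏(1−qᵢ) over the active causes.
By total probability over the 4 (cosmic-ray hit, real transient source) configurations:
  P(anomaly flag) = 0.07×0.88×0.68 + 0.45967×0.88×0.32 + 0.85213×0.12×0.68 + 0.914088×0.12×0.32
        = 0.041888 + 0.129443 + 0.069534 + 0.035101 = 0.275966
Keeping only the real transient source-present terms gives 0.164544, so
  P(real transient source | anomaly flag) = 0.164544 / 0.275966 ≈ 0.596

Now condition on the additional information:
For the numerator, keep only real transient source=true terms: 0.914088*0.32 = 0.292508
The normalizing constant is 0.85213*0.68 + 0.914088*0.32 = 0.871956
P(real transient source | anomaly flag, cosmic-ray hit) = 0.292508/0.871956 ≈ 0.335
Conditioning on cosmic-ray hit lowers the posterior on real transient source: the classic explaining-away effect in a common-effect structure.

Pr[real transient source | anomaly flag] ≈ 0.596; Pr[real transient source | anomaly flag, cosmic-ray hit] ≈ 0.335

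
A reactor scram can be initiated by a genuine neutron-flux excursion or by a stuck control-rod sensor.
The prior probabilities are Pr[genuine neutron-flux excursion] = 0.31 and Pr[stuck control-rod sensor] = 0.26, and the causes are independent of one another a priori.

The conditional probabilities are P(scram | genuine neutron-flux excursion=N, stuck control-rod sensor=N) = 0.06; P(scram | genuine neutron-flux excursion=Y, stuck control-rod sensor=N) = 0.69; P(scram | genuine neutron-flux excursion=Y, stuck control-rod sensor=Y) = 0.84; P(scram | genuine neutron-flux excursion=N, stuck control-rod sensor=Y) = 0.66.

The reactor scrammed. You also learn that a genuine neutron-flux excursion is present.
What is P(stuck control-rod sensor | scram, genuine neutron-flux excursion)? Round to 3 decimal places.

Sum P(scram|·) weighted by the priors over both values of stuck control-rod sensor:
  P(scram | genuine neutron-flux excursion) = 0.69·0.74 + 0.84·0.26
        = 0.510600 + 0.218400 = 0.729000
The terms with stuck control-rod sensor present sum to 0.218400, so
  P(stuck control-rod sensor | scram, genuine neutron-flux excursion) = 0.218400 / 0.729000 ≈ 0.300

P(stuck control-rod sensor | scram, genuine neutron-flux excursion) ≈ 0.300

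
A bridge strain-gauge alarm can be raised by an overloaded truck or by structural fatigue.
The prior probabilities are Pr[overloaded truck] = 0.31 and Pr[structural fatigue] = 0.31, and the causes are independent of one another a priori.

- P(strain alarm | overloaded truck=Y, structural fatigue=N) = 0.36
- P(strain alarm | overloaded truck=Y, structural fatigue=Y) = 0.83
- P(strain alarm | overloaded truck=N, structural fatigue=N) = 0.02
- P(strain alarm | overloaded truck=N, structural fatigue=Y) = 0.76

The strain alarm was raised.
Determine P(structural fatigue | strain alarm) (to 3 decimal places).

Numerator (weight on configurations with structural fatigue): 0.162564 + 0.079763 = 0.242327
Normalizer over all consistent configurations: 0.02·0.69·0.69 + 0.76·0.69·0.31 + 0.36·0.31·0.69 + 0.83·0.31·0.31 = 0.328853
Posterior = 0.242327 / 0.328853 ≈ 0.737

P(structural fatigue | strain alarm) ≈ 0.737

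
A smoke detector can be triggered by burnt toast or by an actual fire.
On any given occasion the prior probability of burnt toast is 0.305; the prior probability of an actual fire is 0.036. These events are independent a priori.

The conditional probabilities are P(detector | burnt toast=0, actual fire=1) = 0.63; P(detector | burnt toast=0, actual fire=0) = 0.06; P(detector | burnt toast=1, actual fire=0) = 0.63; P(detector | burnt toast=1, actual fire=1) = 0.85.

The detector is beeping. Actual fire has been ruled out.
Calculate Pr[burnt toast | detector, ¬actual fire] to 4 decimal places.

Sum P(detector|·) weighted by the priors over both values of burnt toast:
  P(detector | ¬actual fire) = 0.06×0.695 + 0.63×0.305
        = 0.041700 + 0.192150 = 0.233850
Keeping only the burnt toast-present terms gives 0.192150, so
  P(burnt toast | detector, ¬actual fire) = 0.192150 / 0.233850 ≈ 0.8217

Pr[burnt toast | detector, ¬actual fire] ≈ 0.8217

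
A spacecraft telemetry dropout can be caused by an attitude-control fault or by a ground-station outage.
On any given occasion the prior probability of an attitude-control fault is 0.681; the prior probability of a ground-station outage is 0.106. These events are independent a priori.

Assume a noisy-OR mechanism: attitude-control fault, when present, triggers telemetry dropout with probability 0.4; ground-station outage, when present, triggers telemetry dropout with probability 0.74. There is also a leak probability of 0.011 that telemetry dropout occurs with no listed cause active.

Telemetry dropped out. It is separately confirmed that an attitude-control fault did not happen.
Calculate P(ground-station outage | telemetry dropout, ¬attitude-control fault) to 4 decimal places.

Under noisy-OR, P(telemetry dropout | causes) = 1 − (1−0.011)·∏(1−qᵢ) over the active causes.
P(telemetry dropout | ¬attitude-control fault) = 0.011*0.894 + 0.74286*0.106 = 0.009834 + 0.078743 = 0.088577
Restricting to configurations with ground-station outage present: 0.74286*0.106 = 0.078743.
So P(ground-station outage | telemetry dropout, ¬attitude-control fault) = 0.078743/0.088577 ≈ 0.8890.

P(ground-station outage | telemetry dropout, ¬attitude-control fault) ≈ 0.8890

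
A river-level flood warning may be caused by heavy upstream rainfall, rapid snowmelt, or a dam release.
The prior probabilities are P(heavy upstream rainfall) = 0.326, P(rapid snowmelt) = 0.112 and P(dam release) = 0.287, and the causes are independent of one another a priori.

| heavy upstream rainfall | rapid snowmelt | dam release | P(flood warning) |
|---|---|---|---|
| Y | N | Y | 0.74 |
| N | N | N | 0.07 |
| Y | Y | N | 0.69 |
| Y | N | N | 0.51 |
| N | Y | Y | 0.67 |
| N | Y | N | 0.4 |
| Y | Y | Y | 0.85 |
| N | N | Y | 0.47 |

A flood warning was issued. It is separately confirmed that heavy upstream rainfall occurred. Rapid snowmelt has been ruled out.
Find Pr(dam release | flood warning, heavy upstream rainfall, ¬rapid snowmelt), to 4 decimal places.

By total probability over both values of dam release:
  P(flood warning | heavy upstream rainfall, ¬rapid snowmelt) = 0.51×0.713 + 0.74×0.287
        = 0.363630 + 0.212380 = 0.576010
Configurations with dam release contribute 0.212380, so
  P(dam release | flood warning, heavy upstream rainfall, ¬rapid snowmelt) = 0.212380 / 0.576010 ≈ 0.3687

Pr(dam release | flood warning, heavy upstream rainfall, ¬rapid snowmelt) ≈ 0.3687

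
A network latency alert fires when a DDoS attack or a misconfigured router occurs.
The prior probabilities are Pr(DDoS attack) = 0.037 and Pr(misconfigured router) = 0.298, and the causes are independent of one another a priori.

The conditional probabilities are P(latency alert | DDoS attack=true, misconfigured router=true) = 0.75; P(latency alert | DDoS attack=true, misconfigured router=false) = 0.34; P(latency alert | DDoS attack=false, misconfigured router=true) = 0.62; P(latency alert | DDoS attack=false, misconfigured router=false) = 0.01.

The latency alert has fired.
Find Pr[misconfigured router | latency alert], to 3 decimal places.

Pr[misconfigured router | latency alert] ≈ 0.923

P(latency alert) = 0.01·0.963·0.702 + 0.62·0.963·0.298 + 0.34·0.037·0.702 + 0.75·0.037·0.298 = 0.006760 + 0.177924 + 0.008831 + 0.008269 = 0.201784
The misconfigured router-present share is 0.177924 + 0.008269 = 0.186193.
So P(misconfigured router | latency alert) = 0.186193/0.201784 ≈ 0.923.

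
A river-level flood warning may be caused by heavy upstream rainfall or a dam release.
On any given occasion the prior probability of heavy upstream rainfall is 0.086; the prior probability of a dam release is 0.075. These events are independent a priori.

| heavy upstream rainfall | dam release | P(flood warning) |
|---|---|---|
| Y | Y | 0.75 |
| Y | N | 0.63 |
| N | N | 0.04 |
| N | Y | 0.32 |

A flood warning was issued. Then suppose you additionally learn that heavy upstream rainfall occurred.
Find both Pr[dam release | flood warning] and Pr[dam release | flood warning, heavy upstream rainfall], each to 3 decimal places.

Pr[dam release | flood warning] ≈ 0.242; Pr[dam release | flood warning, heavy upstream rainfall] ≈ 0.088

Weight on dam release=true, given the evidence: 0.021936 + 0.004837 = 0.026773
Denominator P(flood warning): 0.04×0.914×0.925 + 0.32×0.914×0.075 + 0.63×0.086×0.925 + 0.75×0.086×0.075 = 0.110708
P(dam release | flood warning) = 0.026773/0.110708 ≈ 0.242

Now also conditioning on heavy upstream rainfall=true:
P(flood warning | heavy upstream rainfall) = 0.63*0.925 + 0.75*0.075 = 0.582750 + 0.056250 = 0.639000
Restricting to configurations with dam release present: 0.75*0.075 = 0.056250.
Hence the posterior is 0.056250/0.639000 ≈ 0.088.
The drop from 0.242 to 0.088 is the explaining-away (discounting) effect.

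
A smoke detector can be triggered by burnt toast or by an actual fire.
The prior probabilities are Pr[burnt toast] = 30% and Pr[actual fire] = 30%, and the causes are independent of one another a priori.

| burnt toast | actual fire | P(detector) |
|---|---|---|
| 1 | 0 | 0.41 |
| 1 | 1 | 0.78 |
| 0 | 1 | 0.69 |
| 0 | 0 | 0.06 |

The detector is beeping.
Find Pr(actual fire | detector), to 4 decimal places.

By total probability over the 4 (burnt toast, actual fire) configurations:
  P(detector) = 0.06·0.7·0.7 + 0.69·0.7·0.3 + 0.41·0.3·0.7 + 0.78·0.3·0.3
        = 0.029400 + 0.144900 + 0.086100 + 0.070200 = 0.330600
Keeping only the actual fire-present terms gives 0.215100, so
  P(actual fire | detector) = 0.215100 / 0.330600 ≈ 0.6506

Pr(actual fire | detector) ≈ 0.6506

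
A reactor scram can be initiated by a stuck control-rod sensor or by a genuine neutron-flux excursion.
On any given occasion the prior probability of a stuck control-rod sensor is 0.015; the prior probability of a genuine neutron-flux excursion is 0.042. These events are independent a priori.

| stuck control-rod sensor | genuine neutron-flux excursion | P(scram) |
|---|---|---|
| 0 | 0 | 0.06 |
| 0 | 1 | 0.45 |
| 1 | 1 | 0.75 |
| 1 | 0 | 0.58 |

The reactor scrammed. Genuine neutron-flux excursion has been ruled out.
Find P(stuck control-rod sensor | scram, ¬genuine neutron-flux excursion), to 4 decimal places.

P(stuck control-rod sensor | scram, ¬genuine neutron-flux excursion) ≈ 0.1283

Numerator (weight on configurations with stuck control-rod sensor): 0.58*0.015 = 0.008700
Denominator P(scram | ¬genuine neutron-flux excursion): 0.06*0.985 + 0.58*0.015 = 0.067800
P(stuck control-rod sensor | scram, ¬genuine neutron-flux excursion) = 0.008700/0.067800 ≈ 0.1283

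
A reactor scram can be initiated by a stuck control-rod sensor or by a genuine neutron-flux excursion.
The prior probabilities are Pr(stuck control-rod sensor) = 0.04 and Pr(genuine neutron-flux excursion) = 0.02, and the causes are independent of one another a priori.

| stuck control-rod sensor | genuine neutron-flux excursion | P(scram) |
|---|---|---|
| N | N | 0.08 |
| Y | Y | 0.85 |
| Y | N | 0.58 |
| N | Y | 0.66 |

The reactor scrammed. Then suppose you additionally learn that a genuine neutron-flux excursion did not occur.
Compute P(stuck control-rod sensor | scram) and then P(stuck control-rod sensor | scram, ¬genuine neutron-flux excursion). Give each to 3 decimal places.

For the numerator, keep only stuck control-rod sensor=true terms: 0.022736 + 0.000680 = 0.023416
Denominator P(scram): 0.08·0.96·0.98 + 0.66·0.96·0.02 + 0.58·0.04·0.98 + 0.85·0.04·0.02 = 0.111352
P(stuck control-rod sensor | scram) = 0.023416/0.111352 ≈ 0.210

With the extra evidence:
Numerator (weight on configurations with stuck control-rod sensor): 0.58*0.04 = 0.023200
Denominator P(scram | ¬genuine neutron-flux excursion): 0.08*0.96 + 0.58*0.04 = 0.100000
Posterior = 0.023200 / 0.100000 ≈ 0.232

P(stuck control-rod sensor | scram) ≈ 0.210; P(stuck control-rod sensor | scram, ¬genuine neutron-flux excursion) ≈ 0.232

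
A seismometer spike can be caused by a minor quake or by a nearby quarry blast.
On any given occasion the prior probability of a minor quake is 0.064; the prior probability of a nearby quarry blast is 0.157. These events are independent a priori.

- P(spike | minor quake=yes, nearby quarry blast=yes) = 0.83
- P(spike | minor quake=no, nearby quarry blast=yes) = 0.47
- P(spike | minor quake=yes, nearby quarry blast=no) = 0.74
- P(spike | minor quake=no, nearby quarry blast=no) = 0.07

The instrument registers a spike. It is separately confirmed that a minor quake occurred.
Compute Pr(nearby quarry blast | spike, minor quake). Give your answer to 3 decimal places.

P(spike | minor quake) = 0.74*0.843 + 0.83*0.157 = 0.623820 + 0.130310 = 0.754130
The nearby quarry blast-present share is 0.83*0.157 = 0.130310.
P(nearby quarry blast | spike, minor quake) = 0.130310 / 0.754130 ≈ 0.173

Pr(nearby quarry blast | spike, minor quake) ≈ 0.173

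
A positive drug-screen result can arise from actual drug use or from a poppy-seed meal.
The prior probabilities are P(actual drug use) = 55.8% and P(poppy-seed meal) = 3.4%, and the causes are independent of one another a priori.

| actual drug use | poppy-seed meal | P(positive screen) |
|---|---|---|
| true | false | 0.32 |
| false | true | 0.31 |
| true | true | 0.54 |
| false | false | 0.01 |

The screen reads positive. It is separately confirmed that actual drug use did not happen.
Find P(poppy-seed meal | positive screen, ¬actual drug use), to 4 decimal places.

P(poppy-seed meal | positive screen, ¬actual drug use) ≈ 0.5218

By total probability over both values of poppy-seed meal:
  P(positive screen | ¬actual drug use) = 0.01·0.966 + 0.31·0.034
        = 0.009660 + 0.010540 = 0.020200
The terms with poppy-seed meal present sum to 0.010540, so
  P(poppy-seed meal | positive screen, ¬actual drug use) = 0.010540 / 0.020200 ≈ 0.5218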